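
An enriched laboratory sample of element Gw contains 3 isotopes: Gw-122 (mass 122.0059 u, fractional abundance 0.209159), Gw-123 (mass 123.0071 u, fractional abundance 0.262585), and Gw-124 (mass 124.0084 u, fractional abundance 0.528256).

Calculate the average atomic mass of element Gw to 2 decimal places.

123.33 u

The abundance-weighted mean is 0.209159 × 122.0059 + 0.262585 × 123.0071 + 0.528256 × 124.0084
= 25.51863 + 32.29982 + 65.50818 = 123.32663 u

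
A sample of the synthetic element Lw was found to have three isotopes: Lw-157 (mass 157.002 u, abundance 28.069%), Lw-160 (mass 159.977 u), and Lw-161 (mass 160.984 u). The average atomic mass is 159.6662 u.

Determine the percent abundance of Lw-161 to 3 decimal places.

The remaining 71.931% is split between Lw-160 (fraction x) and Lw-161 (fraction 0.71931 − x).
Substituting: 159.977x + 160.984(0.71931 − x) = 115.59730862
(159.977 − 160.984)x = -0.20009242  ⇒  x = 0.19870, y = 0.52061
Lw-160: 19.870%, Lw-161: 52.061%.

52.061%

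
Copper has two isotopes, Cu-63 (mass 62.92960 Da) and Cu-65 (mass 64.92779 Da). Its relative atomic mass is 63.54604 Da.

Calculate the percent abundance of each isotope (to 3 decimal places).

Cu-63: 69.150%, Cu-65: 30.850%

With x = fraction of Cu-63 (so Cu-65 is 1 − x):
62.92960·x + 64.92779·(1 − x) = 63.54604
(62.92960 − 64.92779)·x = 63.54604 − 64.92779
x = -1.38175 / -1.99819 = 0.69150 → 69.150% Cu-63, 30.850% Cu-65.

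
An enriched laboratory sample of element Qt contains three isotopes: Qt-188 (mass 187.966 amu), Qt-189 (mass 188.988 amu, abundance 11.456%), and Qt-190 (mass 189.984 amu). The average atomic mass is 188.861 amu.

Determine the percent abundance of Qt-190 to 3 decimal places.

The remaining 88.544% is split between Qt-188 (fraction x) and Qt-190 (fraction 0.88544 − x).
Substituting: 187.966x + 189.984(0.88544 − x) = 167.21053472
(187.966 − 189.984)x = -1.00889824  ⇒  x = 0.49995, y = 0.38549
Qt-188: 49.995%, Qt-190: 38.549%.

38.549%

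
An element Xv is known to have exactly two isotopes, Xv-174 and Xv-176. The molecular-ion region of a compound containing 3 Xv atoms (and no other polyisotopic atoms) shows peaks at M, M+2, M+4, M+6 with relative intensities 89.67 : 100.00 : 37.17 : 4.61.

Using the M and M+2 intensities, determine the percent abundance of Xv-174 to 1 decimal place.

Write p for the Xv-174 fraction. I(M+2)/I(M) = [C(3,1)·p^2·(1−p)] / p^3 = 3·(1−p)/p = 100.00/89.67 = 1.1152
(1−p)/p = 1.1152/3 = 0.3717  ⇒  p = 1/(1 + 0.3717) = 0.7290
Xv-174: 72.9%, Xv-176: 27.1%.

72.9%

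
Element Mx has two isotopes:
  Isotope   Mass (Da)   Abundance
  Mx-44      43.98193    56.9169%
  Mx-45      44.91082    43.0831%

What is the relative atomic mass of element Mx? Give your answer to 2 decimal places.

44.38 Da

Weight each isotope mass by its fractional abundance: 0.569169 × 43.98193 + 0.430831 × 44.91082
= 25.033151 + 19.348973 = 44.382124 Da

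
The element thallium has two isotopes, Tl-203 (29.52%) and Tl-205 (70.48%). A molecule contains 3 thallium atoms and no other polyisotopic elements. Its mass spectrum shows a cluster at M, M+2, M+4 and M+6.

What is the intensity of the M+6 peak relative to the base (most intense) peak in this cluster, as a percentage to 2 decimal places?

79.58%

Binomial terms of (0.2952 + 0.7048)^3: M 0.0257, M+2 0.1843, M+4 0.4399, M+6 0.3501 → M+4 is the base peak.
P(M+4) = C(3,2) × 0.2952^1 × 0.7048^2 = 3 × 0.2952 × 0.49674304 = 0.439916 (base)
P(M+6) = C(3,3) × 0.2952^0 × 0.7048^3 = 1 × 1.0000 × 0.35010449 = 0.350104
Relative intensity = 0.350104 / 0.439916 × 100 = 79.58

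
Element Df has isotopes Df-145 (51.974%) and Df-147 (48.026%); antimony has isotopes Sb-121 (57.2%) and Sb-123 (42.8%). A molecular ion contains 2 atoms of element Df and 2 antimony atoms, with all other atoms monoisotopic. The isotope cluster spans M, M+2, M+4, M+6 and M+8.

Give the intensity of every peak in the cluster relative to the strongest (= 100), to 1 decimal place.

Element Df pattern (n=2): 0.27012967 : 0.49922066 : 0.23064967
Antimony pattern (n=2): 0.327184 : 0.489632 : 0.183184
Convolve the two distributions (both contribute in 2-u steps):
  M: 0.27012967×0.327184 = 0.088382
  M+2: 0.27012967×0.489632 + 0.49922066×0.327184 = 0.295601
  M+4: 0.27012967×0.183184 + 0.49922066×0.489632 + 0.23064967×0.327184 = 0.369383
  M+6: 0.49922066×0.183184 + 0.23064967×0.489632 = 0.204383
  M+8: 0.23064967×0.183184 = 0.042251
Scale to base peak (0.369383) = 100: 23.9 : 80.0 : 100.0 : 55.3 : 11.4

23.9 : 80.0 : 100.0 : 55.3 : 11.4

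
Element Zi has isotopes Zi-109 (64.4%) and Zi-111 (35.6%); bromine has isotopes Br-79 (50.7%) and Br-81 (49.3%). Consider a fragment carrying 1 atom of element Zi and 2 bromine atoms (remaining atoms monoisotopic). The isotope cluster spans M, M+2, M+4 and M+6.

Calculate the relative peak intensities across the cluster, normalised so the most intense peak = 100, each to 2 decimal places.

Element Zi pattern (n=1): 0.6440 : 0.3560
Bromine pattern (n=2): 0.257049 : 0.499902 : 0.243049
Convolve the two distributions (both contribute in 2-u steps):
  M: 0.6440×0.257049 = 0.165540
  M+2: 0.6440×0.499902 + 0.3560×0.257049 = 0.413446
  M+4: 0.6440×0.243049 + 0.3560×0.499902 = 0.334489
  M+6: 0.3560×0.243049 = 0.086525
Scale to base peak (0.413446) = 100: 40.04 : 100.00 : 80.90 : 20.93

40.04 : 100.00 : 80.90 : 20.93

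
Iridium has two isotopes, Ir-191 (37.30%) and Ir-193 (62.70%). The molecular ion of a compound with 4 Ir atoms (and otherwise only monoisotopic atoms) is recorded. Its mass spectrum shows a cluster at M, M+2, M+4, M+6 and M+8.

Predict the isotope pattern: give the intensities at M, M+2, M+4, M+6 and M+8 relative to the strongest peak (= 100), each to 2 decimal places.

The 4 Ir atoms are independent, so intensities follow the terms of (0.3730 + 0.6270)^4.
P(M) = 0.3730^4 = 0.019357
P(M+2) = 4 × 0.3730^3 × 0.6270^1 = 0.130153
P(M+4) = 6 × 0.3730^2 × 0.6270^2 = 0.328174
P(M+6) = 4 × 0.3730^1 × 0.6270^3 = 0.367766
P(M+8) = 0.6270^4 = 0.154550
The M+6 peak is largest (0.367766); scaling to 100 gives 5.26 : 35.39 : 89.23 : 100.00 : 42.02.

5.26 : 35.39 : 89.23 : 100.00 : 42.02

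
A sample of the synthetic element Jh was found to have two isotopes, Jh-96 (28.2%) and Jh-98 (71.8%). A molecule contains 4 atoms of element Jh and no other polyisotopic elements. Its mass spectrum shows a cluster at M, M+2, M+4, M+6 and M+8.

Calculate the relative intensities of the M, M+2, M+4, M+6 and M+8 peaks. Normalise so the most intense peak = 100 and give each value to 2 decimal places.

1.51 : 15.43 : 58.91 : 100.00 : 63.65

Expanding (0.282 + 0.718)^4:
P(M) = 0.282^4 = 0.006324
P(M+2) = 4 × 0.282^3 × 0.718^1 = 0.064407
P(M+4) = 6 × 0.282^2 × 0.718^2 = 0.245979
P(M+6) = 4 × 0.282^1 × 0.718^3 = 0.417525
P(M+8) = 0.718^4 = 0.265765
The M+6 peak is largest (0.417525); scaling to 100 gives 1.51 : 15.43 : 58.91 : 100.00 : 63.65.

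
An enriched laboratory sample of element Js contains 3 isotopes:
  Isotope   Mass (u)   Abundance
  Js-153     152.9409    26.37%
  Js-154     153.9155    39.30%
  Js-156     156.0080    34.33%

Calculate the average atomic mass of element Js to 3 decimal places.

Ar = Σ fᵢ·mᵢ = 0.2637 × 152.9409 + 0.3930 × 153.9155 + 0.3433 × 156.0080
= 40.33052 + 60.48879 + 53.55755 = 154.37686 u

154.377 u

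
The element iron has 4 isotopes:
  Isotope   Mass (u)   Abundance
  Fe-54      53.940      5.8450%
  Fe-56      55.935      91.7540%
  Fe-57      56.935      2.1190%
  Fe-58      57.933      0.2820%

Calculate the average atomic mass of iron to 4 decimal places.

55.8452 u

Ar = Σ fᵢ·mᵢ = 0.058450 × 53.940 + 0.917540 × 55.935 + 0.021190 × 56.935 + 0.002820 × 57.933
= 3.15279 + 51.32260 + 1.20645 + 0.16337 = 55.84521 u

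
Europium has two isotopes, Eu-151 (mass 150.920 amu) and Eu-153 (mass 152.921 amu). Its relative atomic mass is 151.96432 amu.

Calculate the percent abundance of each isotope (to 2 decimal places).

Eu-151: 47.81%, Eu-153: 52.19%

Writing the weighted mean with unknown fraction x of Eu-151:
150.920·x + 152.921·(1 − x) = 151.96432
(150.920 − 152.921)·x = 151.96432 − 152.921
x = -0.95668 / -2.001 = 0.47810 → 47.81% Eu-151, 52.19% Eu-153.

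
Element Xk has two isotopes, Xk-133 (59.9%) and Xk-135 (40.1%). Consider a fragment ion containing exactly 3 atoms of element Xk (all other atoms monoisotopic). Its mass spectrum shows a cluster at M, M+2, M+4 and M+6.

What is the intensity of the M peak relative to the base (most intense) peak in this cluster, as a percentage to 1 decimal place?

49.8%

Term probabilities: M 0.2149, M+2 0.4316, M+4 0.2890, M+6 0.0645. Base peak = M+2.
P(M+2) = C(3,1) × 0.599^2 × 0.401^1 = 3 × 0.358801 × 0.4010 = 0.431638 (base)
P(M) = C(3,0) × 0.599^3 × 0.401^0 = 1 × 0.2149218 × 1.0000 = 0.214922
Relative intensity = 0.214922 / 0.431638 × 100 = 49.8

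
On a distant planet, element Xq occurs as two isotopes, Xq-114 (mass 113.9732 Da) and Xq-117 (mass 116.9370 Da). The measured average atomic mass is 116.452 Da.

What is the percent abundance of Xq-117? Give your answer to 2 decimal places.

With x = fraction of Xq-114 (so Xq-117 is 1 − x):
113.9732·x + 116.9370·(1 − x) = 116.452
(113.9732 − 116.9370)·x = 116.452 − 116.9370
x = -0.4850 / -2.9638 = 0.16364 → 16.36% Xq-114, 83.64% Xq-117.

83.64%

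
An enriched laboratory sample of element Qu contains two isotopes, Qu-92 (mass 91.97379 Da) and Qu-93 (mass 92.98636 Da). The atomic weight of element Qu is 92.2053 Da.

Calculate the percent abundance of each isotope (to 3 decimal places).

Let x be the fractional abundance of Qu-92; then Qu-93 has abundance 1 − x.
91.97379·x + 92.98636·(1 − x) = 92.2053
(91.97379 − 92.98636)·x = 92.2053 − 92.98636
x = -0.78106 / -1.01257 = 0.77136 → 77.136% Qu-92, 22.864% Qu-93.

Qu-92: 77.136%, Qu-93: 22.864%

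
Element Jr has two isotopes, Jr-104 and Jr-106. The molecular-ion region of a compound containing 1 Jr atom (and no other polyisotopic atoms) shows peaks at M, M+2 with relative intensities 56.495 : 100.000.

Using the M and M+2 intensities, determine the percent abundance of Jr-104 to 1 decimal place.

Let p = fractional abundance of Jr-104. I(M+2)/I(M) = [C(1,1)·p^0·(1−p)] / p^1 = 1·(1−p)/p = 100.000/56.495 = 1.7701
(1−p)/p = 1.7701/1 = 1.7701  ⇒  p = 1/(1 + 1.7701) = 0.3610
Jr-104: 36.1%, Jr-106: 63.9%.

36.1%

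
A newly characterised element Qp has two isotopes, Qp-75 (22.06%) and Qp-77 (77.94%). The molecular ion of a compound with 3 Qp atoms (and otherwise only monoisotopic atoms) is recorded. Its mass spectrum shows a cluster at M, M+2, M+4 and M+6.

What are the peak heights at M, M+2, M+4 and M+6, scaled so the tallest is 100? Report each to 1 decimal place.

2.3 : 24.0 : 84.9 : 100.0

Each Qp atom is independently Qp-75 (p = 0.2206) or Qp-77 (q = 0.7794); the cluster is the binomial expansion (p + q)^3.
P(M) = 0.2206^3 = 0.010735
P(M+2) = 3 × 0.2206^2 × 0.7794^1 = 0.113787
P(M+4) = 3 × 0.2206^1 × 0.7794^2 = 0.402020
P(M+6) = 0.7794^3 = 0.473458
The M+6 peak is largest (0.473458); scaling to 100 gives 2.3 : 24.0 : 84.9 : 100.0.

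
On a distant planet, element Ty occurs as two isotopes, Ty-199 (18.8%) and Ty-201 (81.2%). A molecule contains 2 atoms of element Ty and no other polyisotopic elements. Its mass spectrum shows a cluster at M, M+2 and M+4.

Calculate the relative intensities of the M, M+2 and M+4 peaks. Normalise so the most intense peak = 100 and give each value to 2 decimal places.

5.36 : 46.31 : 100.00

The 2 Ty atoms are independent, so intensities follow the terms of (0.188 + 0.812)^2.
P(M) = 0.188^2 = 0.035344
P(M+2) = 2 × 0.188^1 × 0.812^1 = 0.305312
P(M+4) = 0.812^2 = 0.659344
The M+4 peak is largest (0.659344); scaling to 100 gives 5.36 : 46.31 : 100.00.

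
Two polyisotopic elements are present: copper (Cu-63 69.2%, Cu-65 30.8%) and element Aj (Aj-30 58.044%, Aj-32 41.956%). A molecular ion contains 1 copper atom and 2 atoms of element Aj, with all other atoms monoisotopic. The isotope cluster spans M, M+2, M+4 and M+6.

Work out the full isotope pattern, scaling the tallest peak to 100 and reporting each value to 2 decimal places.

Copper pattern (n=1): 0.6920 : 0.3080
Element Aj pattern (n=2): 0.33691059 : 0.48705881 : 0.17603059
Convolve the two distributions (both contribute in 2-u steps):
  M: 0.6920×0.33691059 = 0.233142
  M+2: 0.6920×0.48705881 + 0.3080×0.33691059 = 0.440813
  M+4: 0.6920×0.17603059 + 0.3080×0.48705881 = 0.271827
  M+6: 0.3080×0.17603059 = 0.054217
Scale to base peak (0.440813) = 100: 52.89 : 100.00 : 61.66 : 12.30

52.89 : 100.00 : 61.66 : 12.30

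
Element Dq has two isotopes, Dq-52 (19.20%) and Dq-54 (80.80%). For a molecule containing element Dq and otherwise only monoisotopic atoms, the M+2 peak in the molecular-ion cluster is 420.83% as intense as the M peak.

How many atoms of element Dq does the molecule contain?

1

With n Dq atoms, P(M+2)/P(M) = C(n,1)·p^(n−1)q / p^n = n·q/p = n · 0.8080/0.1920.
n = 4.2083 × 0.1920/0.8080 = 1.00 ≈ 1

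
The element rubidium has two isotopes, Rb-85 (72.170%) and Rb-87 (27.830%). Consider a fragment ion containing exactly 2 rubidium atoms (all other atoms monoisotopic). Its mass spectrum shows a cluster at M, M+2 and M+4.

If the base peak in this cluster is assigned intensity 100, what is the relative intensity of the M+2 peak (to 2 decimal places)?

77.12

(0.72170 + 0.27830)^2 gives M 0.5209, M+2 0.4017, M+4 0.0775; the largest is M.
P(M) = C(2,0) × 0.72170^2 × 0.27830^0 = 1 × 0.52085089 × 1.0000 = 0.520851 (base)
P(M+2) = C(2,1) × 0.72170^1 × 0.27830^1 = 2 × 0.7217 × 0.2783 = 0.401698
Relative intensity = 0.401698 / 0.520851 × 100 = 77.12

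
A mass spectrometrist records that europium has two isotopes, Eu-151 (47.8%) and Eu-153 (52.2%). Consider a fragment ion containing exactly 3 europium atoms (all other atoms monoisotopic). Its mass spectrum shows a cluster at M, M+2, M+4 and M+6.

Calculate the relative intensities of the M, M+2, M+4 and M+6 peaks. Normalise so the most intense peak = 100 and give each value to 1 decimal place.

28.0 : 91.6 : 100.0 : 36.4

Expanding (0.478 + 0.522)^3:
P(M) = 0.478^3 = 0.109215
P(M+2) = 3 × 0.478^2 × 0.522^1 = 0.357806
P(M+4) = 3 × 0.478^1 × 0.522^2 = 0.390742
P(M+6) = 0.522^3 = 0.142237
The M+4 peak is largest (0.390742); scaling to 100 gives 28.0 : 91.6 : 100.0 : 36.4.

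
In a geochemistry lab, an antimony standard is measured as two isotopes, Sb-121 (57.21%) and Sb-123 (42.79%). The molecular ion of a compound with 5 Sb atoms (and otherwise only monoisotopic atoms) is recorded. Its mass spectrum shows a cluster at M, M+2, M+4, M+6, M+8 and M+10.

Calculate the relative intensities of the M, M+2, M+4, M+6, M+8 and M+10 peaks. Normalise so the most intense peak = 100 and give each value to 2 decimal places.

17.88 : 66.85 : 100.00 : 74.79 : 27.97 : 4.18

Each Sb atom is independently Sb-121 (p = 0.5721) or Sb-123 (q = 0.4279); the cluster is the binomial expansion (p + q)^5.
P(M) = 0.5721^5 = 0.061286
P(M+2) = 5 × 0.5721^4 × 0.4279^1 = 0.229192
P(M+4) = 10 × 0.5721^3 × 0.4279^2 = 0.342847
P(M+6) = 10 × 0.5721^2 × 0.4279^3 = 0.256431
P(M+8) = 5 × 0.5721^1 × 0.4279^4 = 0.095898
P(M+10) = 0.4279^5 = 0.014345
The M+4 peak is largest (0.342847); scaling to 100 gives 17.88 : 66.85 : 100.00 : 74.79 : 27.97 : 4.18.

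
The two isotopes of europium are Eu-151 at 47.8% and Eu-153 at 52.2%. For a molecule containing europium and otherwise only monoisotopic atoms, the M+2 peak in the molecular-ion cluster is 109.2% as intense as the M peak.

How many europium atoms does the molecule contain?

The M+2/M ratio from n Eu atoms is n · q/p = n · 0.522/0.478.
n = 1.092 × 0.478/0.522 = 1.00 ≈ 1

1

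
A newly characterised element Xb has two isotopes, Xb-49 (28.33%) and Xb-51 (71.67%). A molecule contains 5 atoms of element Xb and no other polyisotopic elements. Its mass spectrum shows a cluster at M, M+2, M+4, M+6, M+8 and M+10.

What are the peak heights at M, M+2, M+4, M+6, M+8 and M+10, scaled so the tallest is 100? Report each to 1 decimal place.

Each Xb atom is independently Xb-49 (p = 0.2833) or Xb-51 (q = 0.7167); the cluster is the binomial expansion (p + q)^5.
P(M) = 0.2833^5 = 0.001825
P(M+2) = 5 × 0.2833^4 × 0.7167^1 = 0.023083
P(M+4) = 10 × 0.2833^3 × 0.7167^2 = 0.116792
P(M+6) = 10 × 0.2833^2 × 0.7167^3 = 0.295465
P(M+8) = 5 × 0.2833^1 × 0.7167^4 = 0.373737
P(M+10) = 0.7167^5 = 0.189098
The M+8 peak is largest (0.373737); scaling to 100 gives 0.5 : 6.2 : 31.2 : 79.1 : 100.0 : 50.6.

0.5 : 6.2 : 31.2 : 79.1 : 100.0 : 50.6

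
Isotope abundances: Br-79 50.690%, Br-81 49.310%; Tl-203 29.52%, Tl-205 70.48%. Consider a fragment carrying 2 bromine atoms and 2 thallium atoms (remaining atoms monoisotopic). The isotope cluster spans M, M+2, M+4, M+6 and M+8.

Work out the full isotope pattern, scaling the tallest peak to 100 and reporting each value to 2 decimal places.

Bromine pattern (n=2): 0.25694761 : 0.49990478 : 0.24314761
Thallium pattern (n=2): 0.08714304 : 0.41611392 : 0.49674304
Convolve the two distributions (both contribute in 2-u steps):
  M: 0.25694761×0.08714304 = 0.022391
  M+2: 0.25694761×0.41611392 + 0.49990478×0.08714304 = 0.150483
  M+4: 0.25694761×0.49674304 + 0.49990478×0.41611392 + 0.24314761×0.08714304 = 0.356843
  M+6: 0.49990478×0.49674304 + 0.24314761×0.41611392 = 0.349501
  M+8: 0.24314761×0.49674304 = 0.120782
Scale to base peak (0.356843) = 100: 6.27 : 42.17 : 100.00 : 97.94 : 33.85

6.27 : 42.17 : 100.00 : 97.94 : 33.85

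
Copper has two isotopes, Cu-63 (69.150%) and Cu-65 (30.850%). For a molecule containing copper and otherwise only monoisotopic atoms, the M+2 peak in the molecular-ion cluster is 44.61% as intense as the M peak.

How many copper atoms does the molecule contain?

The M+2/M ratio from n Cu atoms is n · q/p = n · 0.30850/0.69150.
n = 0.4461 × 0.69150/0.30850 = 1.00 ≈ 1

1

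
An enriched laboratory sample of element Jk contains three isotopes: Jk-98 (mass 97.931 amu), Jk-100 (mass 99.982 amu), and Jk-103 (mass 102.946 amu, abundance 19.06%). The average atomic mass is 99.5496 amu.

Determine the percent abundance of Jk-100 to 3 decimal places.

32.313%

Let x and y be the fractions of Jk-98 and Jk-100. Then x + y = 1 − 0.1906 = 0.8094 and 97.931x + 99.982y = 99.5496 − 0.1906×102.946 = 79.9280924.
Substituting: 97.931x + 99.982(0.8094 − x) = 79.9280924
(97.931 − 99.982)x = -0.9973384  ⇒  x = 0.48627, y = 0.32313
Jk-98: 48.627%, Jk-100: 32.313%.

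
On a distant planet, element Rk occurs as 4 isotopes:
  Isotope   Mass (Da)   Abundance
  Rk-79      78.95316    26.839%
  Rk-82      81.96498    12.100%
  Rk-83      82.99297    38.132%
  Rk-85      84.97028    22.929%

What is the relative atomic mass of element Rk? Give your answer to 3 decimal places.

The abundance-weighted mean is 0.26839 × 78.95316 + 0.12100 × 81.96498 + 0.38132 × 82.99297 + 0.22929 × 84.97028
= 21.190239 + 9.917763 + 31.646879 + 19.482836 = 82.237717 Da

82.238 Da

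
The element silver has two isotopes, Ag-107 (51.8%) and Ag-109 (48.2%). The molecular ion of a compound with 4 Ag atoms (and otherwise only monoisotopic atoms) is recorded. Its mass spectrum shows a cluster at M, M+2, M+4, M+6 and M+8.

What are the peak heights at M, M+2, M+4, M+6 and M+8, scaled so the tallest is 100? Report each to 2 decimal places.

The 4 Ag atoms are independent, so intensities follow the terms of (0.518 + 0.482)^4.
P(M) = 0.518^4 = 0.071998
P(M+2) = 4 × 0.518^3 × 0.482^1 = 0.267976
P(M+4) = 6 × 0.518^2 × 0.482^2 = 0.374029
P(M+6) = 4 × 0.518^1 × 0.482^3 = 0.232023
P(M+8) = 0.482^4 = 0.053974
The M+4 peak is largest (0.374029); scaling to 100 gives 19.25 : 71.65 : 100.00 : 62.03 : 14.43.

19.25 : 71.65 : 100.00 : 62.03 : 14.43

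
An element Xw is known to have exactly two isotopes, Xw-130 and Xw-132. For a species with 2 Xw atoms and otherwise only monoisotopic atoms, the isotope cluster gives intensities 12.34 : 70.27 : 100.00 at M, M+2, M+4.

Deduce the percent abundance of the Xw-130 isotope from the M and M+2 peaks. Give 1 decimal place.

26.0%

If p is the fraction of Xw that is Xw-130, then I(M+2)/I(M) = [C(2,1)·p^1·(1−p)] / p^2 = 2·(1−p)/p = 70.27/12.34 = 5.6945
(1−p)/p = 5.6945/2 = 2.8472  ⇒  p = 1/(1 + 2.8472) = 0.2599
Xw-130: 26.0%, Xw-132: 74.0%.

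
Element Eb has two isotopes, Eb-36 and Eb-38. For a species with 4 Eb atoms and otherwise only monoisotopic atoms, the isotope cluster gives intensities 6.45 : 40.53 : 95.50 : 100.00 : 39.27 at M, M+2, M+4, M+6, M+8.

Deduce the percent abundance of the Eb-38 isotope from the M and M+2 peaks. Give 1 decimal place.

If p is the fraction of Eb that is Eb-36, then I(M+2)/I(M) = [C(4,1)·p^3·(1−p)] / p^4 = 4·(1−p)/p = 40.53/6.45 = 6.2837
(1−p)/p = 6.2837/4 = 1.5709  ⇒  p = 1/(1 + 1.5709) = 0.3890
Eb-36: 38.9%, Eb-38: 61.1%.

61.1%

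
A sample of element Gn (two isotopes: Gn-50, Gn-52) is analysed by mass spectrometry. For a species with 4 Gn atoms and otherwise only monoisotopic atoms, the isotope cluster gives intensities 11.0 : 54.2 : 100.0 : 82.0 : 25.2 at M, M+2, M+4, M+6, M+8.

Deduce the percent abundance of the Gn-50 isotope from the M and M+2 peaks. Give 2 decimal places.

44.81%

If p is the fraction of Gn that is Gn-50, then I(M+2)/I(M) = [C(4,1)·p^3·(1−p)] / p^4 = 4·(1−p)/p = 54.2/11.0 = 4.9273
(1−p)/p = 4.9273/4 = 1.2318  ⇒  p = 1/(1 + 1.2318) = 0.4481
Gn-50: 44.81%, Gn-52: 55.19%.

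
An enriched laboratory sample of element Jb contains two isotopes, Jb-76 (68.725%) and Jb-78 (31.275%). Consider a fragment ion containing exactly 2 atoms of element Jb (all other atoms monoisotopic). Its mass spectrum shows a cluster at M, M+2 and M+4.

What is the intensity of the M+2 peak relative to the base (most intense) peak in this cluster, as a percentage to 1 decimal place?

Term probabilities: M 0.4723, M+2 0.4299, M+4 0.0978. Base peak = M.
P(M) = C(2,0) × 0.68725^2 × 0.31275^0 = 1 × 0.47231256 × 1.0000 = 0.472313 (base)
P(M+2) = C(2,1) × 0.68725^1 × 0.31275^1 = 2 × 0.68725 × 0.31275 = 0.429875
Relative intensity = 0.429875 / 0.472313 × 100 = 91.0

91.0%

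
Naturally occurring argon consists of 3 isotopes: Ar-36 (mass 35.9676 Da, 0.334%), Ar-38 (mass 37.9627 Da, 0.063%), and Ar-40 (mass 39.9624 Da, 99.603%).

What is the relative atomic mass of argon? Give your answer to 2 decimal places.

Ar = Σ fᵢ·mᵢ = 0.00334 × 35.9676 + 0.00063 × 37.9627 + 0.99603 × 39.9624
= 0.12013 + 0.02392 + 39.80375 = 39.94780 Da

39.95 Da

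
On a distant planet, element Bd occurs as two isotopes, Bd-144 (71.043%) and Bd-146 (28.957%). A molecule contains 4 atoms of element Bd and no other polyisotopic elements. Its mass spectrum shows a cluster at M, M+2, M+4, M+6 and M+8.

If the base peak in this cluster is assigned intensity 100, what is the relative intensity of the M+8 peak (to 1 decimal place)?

Binomial terms of (0.71043 + 0.28957)^4: M 0.2547, M+2 0.4153, M+4 0.2539, M+6 0.0690, M+8 0.0070 → M+2 is the base peak.
P(M+2) = C(4,1) × 0.71043^3 × 0.28957^1 = 4 × 0.35856168 × 0.28957 = 0.415315 (base)
P(M+8) = C(4,4) × 0.71043^0 × 0.28957^4 = 1 × 1.0000 × 0.00703095 = 0.007031
Relative intensity = 0.007031 / 0.415315 × 100 = 1.7

1.7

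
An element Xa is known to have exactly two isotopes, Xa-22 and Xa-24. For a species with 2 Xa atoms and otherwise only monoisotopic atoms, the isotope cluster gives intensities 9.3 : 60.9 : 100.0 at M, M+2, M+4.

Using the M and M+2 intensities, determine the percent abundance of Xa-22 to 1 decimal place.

If p is the fraction of Xa that is Xa-22, then I(M+2)/I(M) = [C(2,1)·p^1·(1−p)] / p^2 = 2·(1−p)/p = 60.9/9.3 = 6.5484
(1−p)/p = 6.5484/2 = 3.2742  ⇒  p = 1/(1 + 3.2742) = 0.2340
Xa-22: 23.4%, Xa-24: 76.6%.

23.4%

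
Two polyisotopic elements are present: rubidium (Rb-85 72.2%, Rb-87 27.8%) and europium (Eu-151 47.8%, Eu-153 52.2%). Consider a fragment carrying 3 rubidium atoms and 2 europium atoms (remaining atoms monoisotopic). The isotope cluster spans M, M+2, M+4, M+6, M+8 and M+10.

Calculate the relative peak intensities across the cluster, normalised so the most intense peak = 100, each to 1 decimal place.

24.0 : 80.3 : 100.0 : 57.8 : 15.7 : 1.6

Rubidium pattern (n=3): 0.37636705 : 0.43475086 : 0.16739714 : 0.02148495
Europium pattern (n=2): 0.228484 : 0.499032 : 0.272484
Convolve the two distributions (both contribute in 2-u steps):
  M: 0.37636705×0.228484 = 0.085994
  M+2: 0.37636705×0.499032 + 0.43475086×0.228484 = 0.287153
  M+4: 0.37636705×0.272484 + 0.43475086×0.499032 + 0.16739714×0.228484 = 0.357756
  M+6: 0.43475086×0.272484 + 0.16739714×0.499032 + 0.02148495×0.228484 = 0.206908
  M+8: 0.16739714×0.272484 + 0.02148495×0.499032 = 0.056335
  M+10: 0.02148495×0.272484 = 0.005854
Scale to base peak (0.357756) = 100: 24.0 : 80.3 : 100.0 : 57.8 : 15.7 : 1.6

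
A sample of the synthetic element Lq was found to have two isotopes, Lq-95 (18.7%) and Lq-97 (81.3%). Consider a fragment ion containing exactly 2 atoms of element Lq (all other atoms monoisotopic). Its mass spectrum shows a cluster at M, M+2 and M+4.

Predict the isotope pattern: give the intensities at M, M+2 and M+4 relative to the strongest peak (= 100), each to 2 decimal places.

5.29 : 46.00 : 100.00

Expanding (0.187 + 0.813)^2:
P(M) = 0.187^2 = 0.034969
P(M+2) = 2 × 0.187^1 × 0.813^1 = 0.304062
P(M+4) = 0.813^2 = 0.660969
The M+4 peak is largest (0.660969); scaling to 100 gives 5.29 : 46.00 : 100.00.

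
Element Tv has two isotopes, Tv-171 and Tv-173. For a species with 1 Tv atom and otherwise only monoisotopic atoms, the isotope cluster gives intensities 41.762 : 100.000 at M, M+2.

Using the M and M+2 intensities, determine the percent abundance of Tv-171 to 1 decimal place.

If p is the fraction of Tv that is Tv-171, then I(M+2)/I(M) = [C(1,1)·p^0·(1−p)] / p^1 = 1·(1−p)/p = 100.000/41.762 = 2.3945
(1−p)/p = 2.3945/1 = 2.3945  ⇒  p = 1/(1 + 2.3945) = 0.2946
Tv-171: 29.5%, Tv-173: 70.5%.

29.5%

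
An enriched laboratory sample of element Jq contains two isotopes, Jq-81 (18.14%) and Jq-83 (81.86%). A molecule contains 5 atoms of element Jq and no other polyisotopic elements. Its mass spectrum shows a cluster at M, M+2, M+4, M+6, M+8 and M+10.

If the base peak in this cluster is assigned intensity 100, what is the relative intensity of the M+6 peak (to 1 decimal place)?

44.3

Binomial terms of (0.1814 + 0.8186)^5: M 0.0002, M+2 0.0044, M+4 0.0400, M+6 0.1805, M+8 0.4073, M+10 0.3676 → M+8 is the base peak.
P(M+8) = C(5,4) × 0.1814^1 × 0.8186^4 = 5 × 0.1814 × 0.449042 = 0.407281 (base)
P(M+6) = C(5,3) × 0.1814^2 × 0.8186^3 = 10 × 0.03290596 × 0.54854874 = 0.180505
Relative intensity = 0.180505 / 0.407281 × 100 = 44.3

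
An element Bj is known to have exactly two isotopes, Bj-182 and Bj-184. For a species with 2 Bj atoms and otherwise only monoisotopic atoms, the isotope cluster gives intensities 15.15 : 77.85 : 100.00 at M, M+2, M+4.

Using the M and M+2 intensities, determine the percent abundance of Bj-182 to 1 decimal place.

If p is the fraction of Bj that is Bj-182, then I(M+2)/I(M) = [C(2,1)·p^1·(1−p)] / p^2 = 2·(1−p)/p = 77.85/15.15 = 5.1386
(1−p)/p = 5.1386/2 = 2.5693  ⇒  p = 1/(1 + 2.5693) = 0.2802
Bj-182: 28.0%, Bj-184: 72.0%.

28.0%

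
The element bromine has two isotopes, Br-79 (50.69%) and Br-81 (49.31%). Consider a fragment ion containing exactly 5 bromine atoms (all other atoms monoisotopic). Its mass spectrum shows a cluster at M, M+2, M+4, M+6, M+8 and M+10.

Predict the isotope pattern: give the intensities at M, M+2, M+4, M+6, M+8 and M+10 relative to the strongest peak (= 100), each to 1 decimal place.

Each Br atom is independently Br-79 (p = 0.5069) or Br-81 (q = 0.4931); the cluster is the binomial expansion (p + q)^5.
P(M) = 0.5069^5 = 0.033467
P(M+2) = 5 × 0.5069^4 × 0.4931^1 = 0.162777
P(M+4) = 10 × 0.5069^3 × 0.4931^2 = 0.316692
P(M+6) = 10 × 0.5069^2 × 0.4931^3 = 0.308070
P(M+8) = 5 × 0.5069^1 × 0.4931^4 = 0.149842
P(M+10) = 0.4931^5 = 0.029152
The M+4 peak is largest (0.316692); scaling to 100 gives 10.6 : 51.4 : 100.0 : 97.3 : 47.3 : 9.2.

10.6 : 51.4 : 100.0 : 97.3 : 47.3 : 9.2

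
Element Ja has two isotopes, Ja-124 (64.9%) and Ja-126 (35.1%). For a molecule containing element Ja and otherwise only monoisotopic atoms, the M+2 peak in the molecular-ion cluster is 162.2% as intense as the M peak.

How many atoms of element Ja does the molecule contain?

For n independent Ja atoms, I(M+2)/I(M) = n · (abundance Ja-126) / (abundance Ja-124) = n · 0.351/0.649.
n = 1.622 × 0.649/0.351 = 3.00 ≈ 3

3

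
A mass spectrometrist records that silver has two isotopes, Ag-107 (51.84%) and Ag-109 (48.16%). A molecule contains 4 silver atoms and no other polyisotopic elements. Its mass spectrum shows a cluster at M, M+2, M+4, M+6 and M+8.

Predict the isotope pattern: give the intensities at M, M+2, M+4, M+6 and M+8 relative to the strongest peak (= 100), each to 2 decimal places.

19.31 : 71.76 : 100.00 : 61.93 : 14.38

Expanding (0.5184 + 0.4816)^4:
P(M) = 0.5184^4 = 0.072220
P(M+2) = 4 × 0.5184^3 × 0.4816^1 = 0.268375
P(M+4) = 6 × 0.5184^2 × 0.4816^2 = 0.373985
P(M+6) = 4 × 0.5184^1 × 0.4816^3 = 0.231624
P(M+8) = 0.4816^4 = 0.053795
The M+4 peak is largest (0.373985); scaling to 100 gives 19.31 : 71.76 : 100.00 : 61.93 : 14.38.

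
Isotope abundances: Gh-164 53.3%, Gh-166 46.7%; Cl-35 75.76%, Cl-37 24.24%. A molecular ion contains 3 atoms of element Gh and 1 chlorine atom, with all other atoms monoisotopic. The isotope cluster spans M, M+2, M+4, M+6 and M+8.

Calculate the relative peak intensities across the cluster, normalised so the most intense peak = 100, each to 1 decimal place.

Element Gh pattern (n=3): 0.15141944 : 0.39800869 : 0.34872431 : 0.10184756
Chlorine pattern (n=1): 0.7576 : 0.2424
Convolve the two distributions (both contribute in 2-u steps):
  M: 0.15141944×0.7576 = 0.114715
  M+2: 0.15141944×0.2424 + 0.39800869×0.7576 = 0.338235
  M+4: 0.39800869×0.2424 + 0.34872431×0.7576 = 0.360671
  M+6: 0.34872431×0.2424 + 0.10184756×0.7576 = 0.161690
  M+8: 0.10184756×0.2424 = 0.024688
Scale to base peak (0.360671) = 100: 31.8 : 93.8 : 100.0 : 44.8 : 6.8

31.8 : 93.8 : 100.0 : 44.8 : 6.8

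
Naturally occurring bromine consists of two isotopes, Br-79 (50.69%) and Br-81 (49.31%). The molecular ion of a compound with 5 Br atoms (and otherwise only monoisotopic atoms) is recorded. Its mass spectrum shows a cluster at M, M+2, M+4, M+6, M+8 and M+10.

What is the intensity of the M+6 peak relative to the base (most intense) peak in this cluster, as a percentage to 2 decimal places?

(0.5069 + 0.4931)^5 gives M 0.0335, M+2 0.1628, M+4 0.3167, M+6 0.3081, M+8 0.1498, M+10 0.0292; the largest is M+4.
P(M+4) = C(5,2) × 0.5069^3 × 0.4931^2 = 10 × 0.13024674 × 0.24314761 = 0.316692 (base)
P(M+6) = C(5,3) × 0.5069^2 × 0.4931^3 = 10 × 0.25694761 × 0.11989609 = 0.308070
Relative intensity = 0.308070 / 0.316692 × 100 = 97.28

97.28%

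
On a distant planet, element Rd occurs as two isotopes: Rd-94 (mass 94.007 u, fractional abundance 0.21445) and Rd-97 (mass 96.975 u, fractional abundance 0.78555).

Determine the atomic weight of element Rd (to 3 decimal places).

The abundance-weighted mean is 0.21445 × 94.007 + 0.78555 × 96.975
= 20.1598 + 76.1787 = 96.3385 u

96.339 u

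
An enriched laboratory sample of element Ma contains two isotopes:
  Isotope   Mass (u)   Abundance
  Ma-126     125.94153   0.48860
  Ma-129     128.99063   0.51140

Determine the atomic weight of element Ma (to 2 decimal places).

The abundance-weighted mean is 0.48860 × 125.94153 + 0.51140 × 128.99063
= 61.535032 + 65.965808 = 127.500840 u

127.50 u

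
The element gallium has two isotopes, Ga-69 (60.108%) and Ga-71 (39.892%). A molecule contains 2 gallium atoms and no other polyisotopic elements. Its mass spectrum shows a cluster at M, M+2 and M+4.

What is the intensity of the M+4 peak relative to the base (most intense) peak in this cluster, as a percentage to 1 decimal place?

33.2%

Binomial terms of (0.60108 + 0.39892)^2: M 0.3613, M+2 0.4796, M+4 0.1591 → M+2 is the base peak.
P(M+2) = C(2,1) × 0.60108^1 × 0.39892^1 = 2 × 0.60108 × 0.39892 = 0.479566 (base)
P(M+4) = C(2,2) × 0.60108^0 × 0.39892^2 = 1 × 1.0000 × 0.15913717 = 0.159137
Relative intensity = 0.159137 / 0.479566 × 100 = 33.2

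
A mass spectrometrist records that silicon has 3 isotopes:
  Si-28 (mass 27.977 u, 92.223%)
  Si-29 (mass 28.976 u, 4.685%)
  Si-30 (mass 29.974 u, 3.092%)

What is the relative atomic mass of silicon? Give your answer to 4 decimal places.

28.0856 u

Average mass = Σ (abundance × isotope mass) = 0.92223 × 27.977 + 0.04685 × 28.976 + 0.03092 × 29.974
= 25.80123 + 1.35753 + 0.92680 = 28.08556 u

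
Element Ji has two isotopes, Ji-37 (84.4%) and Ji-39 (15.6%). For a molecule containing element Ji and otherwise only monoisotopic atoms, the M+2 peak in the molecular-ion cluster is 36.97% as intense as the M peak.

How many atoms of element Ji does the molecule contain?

2

With n Ji atoms, P(M+2)/P(M) = C(n,1)·p^(n−1)q / p^n = n·q/p = n · 0.156/0.844.
n = 0.3697 × 0.844/0.156 = 2.00 ≈ 2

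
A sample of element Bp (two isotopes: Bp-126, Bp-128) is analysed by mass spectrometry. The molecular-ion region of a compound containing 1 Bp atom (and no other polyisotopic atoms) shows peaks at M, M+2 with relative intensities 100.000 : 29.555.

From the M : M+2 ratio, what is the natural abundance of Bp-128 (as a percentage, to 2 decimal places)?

22.81%

Let p = fractional abundance of Bp-126. I(M+2)/I(M) = [C(1,1)·p^0·(1−p)] / p^1 = 1·(1−p)/p = 29.555/100.000 = 0.2955
(1−p)/p = 0.2955/1 = 0.2955  ⇒  p = 1/(1 + 0.2955) = 0.7719
Bp-126: 77.19%, Bp-128: 22.81%.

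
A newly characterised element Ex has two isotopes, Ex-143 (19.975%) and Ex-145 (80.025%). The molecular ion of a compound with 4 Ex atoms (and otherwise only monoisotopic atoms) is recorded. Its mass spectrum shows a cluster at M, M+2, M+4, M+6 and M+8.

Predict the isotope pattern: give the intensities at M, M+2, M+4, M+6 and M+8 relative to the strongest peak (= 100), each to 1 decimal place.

Expanding (0.19975 + 0.80025)^4:
P(M) = 0.19975^4 = 0.001592
P(M+2) = 4 × 0.19975^3 × 0.80025^1 = 0.025512
P(M+4) = 6 × 0.19975^2 × 0.80025^2 = 0.153312
P(M+6) = 4 × 0.19975^1 × 0.80025^3 = 0.409472
P(M+8) = 0.80025^4 = 0.410112
The M+8 peak is largest (0.410112); scaling to 100 gives 0.4 : 6.2 : 37.4 : 99.8 : 100.0.

0.4 : 6.2 : 37.4 : 99.8 : 100.0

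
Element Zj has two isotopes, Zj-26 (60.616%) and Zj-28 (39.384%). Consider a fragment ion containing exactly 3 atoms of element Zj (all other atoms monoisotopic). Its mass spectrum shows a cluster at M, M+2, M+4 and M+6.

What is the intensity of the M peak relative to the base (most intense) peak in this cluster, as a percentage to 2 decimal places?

(0.60616 + 0.39384)^3 gives M 0.2227, M+2 0.4341, M+4 0.2821, M+6 0.0611; the largest is M+2.
P(M+2) = C(3,1) × 0.60616^2 × 0.39384^1 = 3 × 0.36742995 × 0.39384 = 0.434126 (base)
P(M) = C(3,0) × 0.60616^3 × 0.39384^0 = 1 × 0.22272134 × 1.0000 = 0.222721
Relative intensity = 0.222721 / 0.434126 × 100 = 51.30

51.30%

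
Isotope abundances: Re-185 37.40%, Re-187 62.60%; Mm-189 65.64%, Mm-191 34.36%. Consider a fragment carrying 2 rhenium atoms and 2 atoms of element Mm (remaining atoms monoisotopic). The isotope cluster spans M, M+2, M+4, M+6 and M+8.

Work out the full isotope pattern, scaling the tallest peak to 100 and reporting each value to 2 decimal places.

Rhenium pattern (n=2): 0.139876 : 0.468248 : 0.391876
Element Mm pattern (n=2): 0.43086096 : 0.45107808 : 0.11806096
Convolve the two distributions (both contribute in 2-u steps):
  M: 0.139876×0.43086096 = 0.060267
  M+2: 0.139876×0.45107808 + 0.468248×0.43086096 = 0.264845
  M+4: 0.139876×0.11806096 + 0.468248×0.45107808 + 0.391876×0.43086096 = 0.396574
  M+6: 0.468248×0.11806096 + 0.391876×0.45107808 = 0.232048
  M+8: 0.391876×0.11806096 = 0.046265
Scale to base peak (0.396574) = 100: 15.20 : 66.78 : 100.00 : 58.51 : 11.67

15.20 : 66.78 : 100.00 : 58.51 : 11.67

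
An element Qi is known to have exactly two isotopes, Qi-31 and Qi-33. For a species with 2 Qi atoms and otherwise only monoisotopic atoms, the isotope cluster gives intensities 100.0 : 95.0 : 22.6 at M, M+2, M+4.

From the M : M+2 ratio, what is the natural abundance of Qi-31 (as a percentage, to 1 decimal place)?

67.8%

Write p for the Qi-31 fraction. I(M+2)/I(M) = [C(2,1)·p^1·(1−p)] / p^2 = 2·(1−p)/p = 95.0/100.0 = 0.9500
(1−p)/p = 0.9500/2 = 0.4750  ⇒  p = 1/(1 + 0.4750) = 0.6780
Qi-31: 67.8%, Qi-33: 32.2%.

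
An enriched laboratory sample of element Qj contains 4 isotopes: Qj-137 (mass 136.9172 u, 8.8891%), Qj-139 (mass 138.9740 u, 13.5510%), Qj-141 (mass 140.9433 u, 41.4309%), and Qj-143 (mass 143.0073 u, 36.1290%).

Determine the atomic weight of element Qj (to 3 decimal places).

141.064 u

The abundance-weighted mean is 0.088891 × 136.9172 + 0.135510 × 138.9740 + 0.414309 × 140.9433 + 0.361290 × 143.0073
= 12.17071 + 18.83237 + 58.39408 + 51.66711 = 141.06427 u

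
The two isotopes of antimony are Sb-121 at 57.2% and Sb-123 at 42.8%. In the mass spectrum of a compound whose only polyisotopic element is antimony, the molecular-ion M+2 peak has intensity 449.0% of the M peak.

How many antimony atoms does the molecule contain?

6

For n independent Sb atoms, I(M+2)/I(M) = n · (abundance Sb-123) / (abundance Sb-121) = n · 0.428/0.572.
n = 4.490 × 0.572/0.428 = 6.00 ≈ 6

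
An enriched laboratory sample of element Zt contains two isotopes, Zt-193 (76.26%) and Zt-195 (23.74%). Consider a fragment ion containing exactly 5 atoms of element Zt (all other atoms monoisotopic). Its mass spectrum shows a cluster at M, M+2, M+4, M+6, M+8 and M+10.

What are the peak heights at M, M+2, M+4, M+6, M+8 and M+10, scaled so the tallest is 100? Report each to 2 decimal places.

Expanding (0.7626 + 0.2374)^5:
P(M) = 0.7626^5 = 0.257919
P(M+2) = 5 × 0.7626^4 × 0.2374^1 = 0.401456
P(M+4) = 10 × 0.7626^3 × 0.2374^2 = 0.249949
P(M+6) = 10 × 0.7626^2 × 0.2374^3 = 0.077810
P(M+8) = 5 × 0.7626^1 × 0.2374^4 = 0.012111
P(M+10) = 0.2374^5 = 0.000754
The M+2 peak is largest (0.401456); scaling to 100 gives 64.25 : 100.00 : 62.26 : 19.38 : 3.02 : 0.19.

64.25 : 100.00 : 62.26 : 19.38 : 3.02 : 0.19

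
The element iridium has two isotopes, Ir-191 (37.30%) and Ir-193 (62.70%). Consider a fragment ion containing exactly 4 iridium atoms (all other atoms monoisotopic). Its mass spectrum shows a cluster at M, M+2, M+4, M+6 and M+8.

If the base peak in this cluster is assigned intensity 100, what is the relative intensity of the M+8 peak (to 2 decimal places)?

(0.3730 + 0.6270)^4 gives M 0.0194, M+2 0.1302, M+4 0.3282, M+6 0.3678, M+8 0.1546; the largest is M+6.
P(M+6) = C(4,3) × 0.3730^1 × 0.6270^3 = 4 × 0.3730 × 0.24649188 = 0.367766 (base)
P(M+8) = C(4,4) × 0.3730^0 × 0.6270^4 = 1 × 1.0000 × 0.15455041 = 0.154550
Relative intensity = 0.154550 / 0.367766 × 100 = 42.02

42.02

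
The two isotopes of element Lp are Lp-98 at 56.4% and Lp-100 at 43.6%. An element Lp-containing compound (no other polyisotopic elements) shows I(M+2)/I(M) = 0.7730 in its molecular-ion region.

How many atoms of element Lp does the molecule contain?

The M+2/M ratio from n Lp atoms is n · q/p = n · 0.436/0.564.
n = 0.7730 × 0.564/0.436 = 1.00 ≈ 1

1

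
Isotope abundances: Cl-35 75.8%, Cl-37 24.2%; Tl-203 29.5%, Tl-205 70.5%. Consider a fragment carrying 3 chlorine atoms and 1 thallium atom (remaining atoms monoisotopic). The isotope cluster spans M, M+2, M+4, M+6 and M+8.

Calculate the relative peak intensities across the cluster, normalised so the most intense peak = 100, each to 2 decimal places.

Chlorine pattern (n=3): 0.43551951 : 0.41713346 : 0.13317454 : 0.01417249
Thallium pattern (n=1): 0.2950 : 0.7050
Convolve the two distributions (both contribute in 2-u steps):
  M: 0.43551951×0.2950 = 0.128478
  M+2: 0.43551951×0.7050 + 0.41713346×0.2950 = 0.430096
  M+4: 0.41713346×0.7050 + 0.13317454×0.2950 = 0.333366
  M+6: 0.13317454×0.7050 + 0.01417249×0.2950 = 0.098069
  M+8: 0.01417249×0.7050 = 0.009992
Scale to base peak (0.430096) = 100: 29.87 : 100.00 : 77.51 : 22.80 : 2.32

29.87 : 100.00 : 77.51 : 22.80 : 2.32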